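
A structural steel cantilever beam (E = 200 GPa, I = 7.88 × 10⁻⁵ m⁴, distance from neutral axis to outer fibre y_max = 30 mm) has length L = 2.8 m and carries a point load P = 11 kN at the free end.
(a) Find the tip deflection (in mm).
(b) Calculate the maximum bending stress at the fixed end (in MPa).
(a) Tip deflection of a cantilever with an end point load: δ = P·L^3 / (3·E·I). Convert P = 11 kN = 11000 N, E = 200 GPa = 2 × 10¹¹ Pa.
  δ = (11000 × 2.8^3) / (3 × (2 × 10¹¹) × (7.88 × 10⁻⁵)) = 0.005107 m = 5.107 mm
(b) Maximum bending moment at the fixed end: M = P·L = 11000 × 2.8 = 30800 N·m. Convert y_max = 30 mm = 0.03 m.
  σ = M·y_max / I = (30800 × 0.03) / (7.88 × 10⁻⁵) = 1.173 × 10⁷ Pa = 11.73 MPa
Final answer: (a) δ = 5.107 mm, (b) σ = 11.73 MPa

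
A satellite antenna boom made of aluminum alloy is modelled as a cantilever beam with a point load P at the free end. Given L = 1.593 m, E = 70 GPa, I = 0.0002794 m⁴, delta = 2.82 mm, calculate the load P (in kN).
Model: a cantilever beam with a point load P at the free end, so delta = (P·L^3) / (3·E·I).
Solve for P: P = (3·delta·E·I) / L^3.
Convert to SI units:
  E = 70 GPa = 7 × 10¹⁰ Pa
  delta = 2.82 mm = 0.00282 m
Substitute:
  P = (3 × 0.00282 × (7 × 10¹⁰) × 0.0002794) / 1.593^3
  P = 40930 N
Convert: P = 40930 N = 40.93 kN
Final answer: P = 40.93 kN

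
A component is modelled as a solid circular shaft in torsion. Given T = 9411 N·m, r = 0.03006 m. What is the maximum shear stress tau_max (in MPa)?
Model: a solid circular shaft in torsion, so tau_max = (2·T) / (π·r^3).
Substitute:
  tau_max = (2 × 9411) / (π × 0.03006^3)
  tau_max = 2.206 × 10⁸ Pa
Convert: tau_max = 2.206 × 10⁸ Pa = 220.6 MPa
Final answer: tau_max = 220.6 MPa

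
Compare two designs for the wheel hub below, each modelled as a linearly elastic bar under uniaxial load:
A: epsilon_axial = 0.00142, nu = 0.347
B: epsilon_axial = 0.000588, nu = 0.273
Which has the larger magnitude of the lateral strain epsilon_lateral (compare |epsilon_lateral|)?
Model: a linearly elastic bar under uniaxial load, so epsilon_lateral = -nu·epsilon_axial (SI units).
  A: epsilon_lateral = -(0.347 × 0.00142) = -0.0004927
  B: epsilon_lateral = -(0.273 × 0.000588) = -0.0001605
|epsilon_lateral|: A = 0.0004927, B = 0.0001605, so A is larger in magnitude.
Final answer: A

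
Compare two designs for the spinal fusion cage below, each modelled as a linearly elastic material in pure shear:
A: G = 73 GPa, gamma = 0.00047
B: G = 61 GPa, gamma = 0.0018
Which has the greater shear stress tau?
Model: a linearly elastic material in pure shear, so tau = G·gamma (SI units).
  A: tau = (7.3 × 10¹⁰) × 0.00047 = 3.431 × 10⁷ Pa = 34.31 MPa
  B: tau = (6.1 × 10¹⁰) × 0.0018 = 1.098 × 10⁸ Pa = 109.8 MPa
109.8 MPa > 34.31 MPa, so B is larger.
Final answer: B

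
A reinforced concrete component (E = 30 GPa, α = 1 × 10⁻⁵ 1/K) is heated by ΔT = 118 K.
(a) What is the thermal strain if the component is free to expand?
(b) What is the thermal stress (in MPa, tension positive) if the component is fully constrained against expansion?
(a) Free thermal strain ε_th = α·ΔT = (1 × 10⁻⁵) × 118 = 0.00118
(b) Fully constrained, the expansion is suppressed, so σ = -E·α·ΔT. Convert E = 30 GPa = 3 × 10¹⁰ Pa.
  σ = -(3 × 10¹⁰) × (1 × 10⁻⁵) × 118 = -3.54 × 10⁷ Pa = -35.4 MPa (compressive)
Final answer: (a) ε_th = 0.00118, (b) σ = -35.4 MPa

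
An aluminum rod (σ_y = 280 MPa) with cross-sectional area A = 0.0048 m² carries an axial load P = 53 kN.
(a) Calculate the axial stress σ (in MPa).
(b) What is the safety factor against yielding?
(a) Axial stress σ = P/A. Convert P = 53 kN = 53000 N.
  σ = 53000 / 0.0048 = 1.104 × 10⁷ Pa = 11.04 MPa
(b) Safety factor SF = σ_y/σ = 280 / 11.04 = 25.36
Final answer: (a) σ = 11.04 MPa, (b) SF = 25.36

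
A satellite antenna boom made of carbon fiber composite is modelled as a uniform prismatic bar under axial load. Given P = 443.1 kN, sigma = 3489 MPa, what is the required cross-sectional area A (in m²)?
Model: a uniform prismatic bar under axial load, so sigma = P / A.
Solve for A: A = P / sigma.
Convert to SI units:
  P = 443.1 kN = 443100 N
  sigma = 3489 MPa = 3.489 × 10⁹ Pa
Substitute:
  A = 443100 / (3.489 × 10⁹)
  A = 0.000127 m²
Final answer: A = 0.000127 m²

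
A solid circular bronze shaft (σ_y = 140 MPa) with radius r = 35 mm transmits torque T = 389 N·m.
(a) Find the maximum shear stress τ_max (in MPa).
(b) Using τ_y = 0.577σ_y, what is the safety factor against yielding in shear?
(a) For a solid circular shaft, τ_max = T·r/J with J = π·r^4/2, i.e. τ_max = 2·T / (π·r^3). Convert r = 35 mm = 0.035 m.
  τ_max = (2 × 389) / (π × 0.035^3) = 5.776 × 10⁶ Pa = 5.776 MPa
(b) τ_y = 0.577 × 140 = 80.78 MPa
  SF = τ_y/τ_max = 80.78 / 5.776 = 13.99
Final answer: (a) τ_max = 5.776 MPa, (b) SF = 13.99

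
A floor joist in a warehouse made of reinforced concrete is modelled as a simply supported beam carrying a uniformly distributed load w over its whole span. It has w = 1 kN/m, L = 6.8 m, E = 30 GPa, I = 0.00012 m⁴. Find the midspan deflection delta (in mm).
Model: a simply supported beam carrying a uniformly distributed load w over its whole span, so delta = (5·w·L^4) / (384·E·I).
Convert to SI units:
  w = 1 kN/m = 1000 N/m
  E = 30 GPa = 3 × 10¹⁰ Pa
Substitute:
  delta = (5 × 1000 × 6.8^4) / (384 × (3 × 10¹⁰) × 0.00012)
  delta = 0.007733 m
Convert: delta = 0.007733 m = 7.733 mm
Final answer: delta = 7.733 mm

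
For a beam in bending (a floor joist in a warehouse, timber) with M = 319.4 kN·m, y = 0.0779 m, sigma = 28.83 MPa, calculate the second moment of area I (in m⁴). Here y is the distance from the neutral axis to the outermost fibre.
Model: a beam in bending, so sigma = (M·y) / I.
Solve for I: I = (M·y) / sigma.
Convert to SI units:
  M = 319.4 kN·m = 319400 N·m
  sigma = 28.83 MPa = 2.883 × 10⁷ Pa
Substitute:
  I = (319400 × 0.0779) / (2.883 × 10⁷)
  I = 0.000863 m⁴
Final answer: I = 0.000863 m⁴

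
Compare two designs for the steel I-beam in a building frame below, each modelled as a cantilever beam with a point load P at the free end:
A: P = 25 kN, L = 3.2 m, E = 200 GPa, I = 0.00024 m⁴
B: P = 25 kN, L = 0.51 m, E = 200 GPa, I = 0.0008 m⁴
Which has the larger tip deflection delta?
Model: a cantilever beam with a point load P at the free end, so delta = (P·L^3) / (3·E·I) (SI units).
  A: delta = (25000 × 3.2^3) / (3 × (2 × 10¹¹) × 0.00024) = 0.005689 m = 5.689 mm
  B: delta = (25000 × 0.51^3) / (3 × (2 × 10¹¹) × 0.0008) = 6.909 × 10⁻⁶ m = 0.006909 mm
5.689 mm > 0.006909 mm, so A is larger.
Final answer: A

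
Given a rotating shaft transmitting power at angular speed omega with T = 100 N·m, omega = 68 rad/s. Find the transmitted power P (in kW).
Model: a rotating shaft transmitting power at angular speed omega, so P = T·omega.
Substitute:
  P = 100 × 68
  P = 6800 W
Convert: P = 6800 W = 6.8 kW
Final answer: P = 6.8 kW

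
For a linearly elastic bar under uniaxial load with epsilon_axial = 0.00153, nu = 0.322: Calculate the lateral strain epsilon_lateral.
Model: a linearly elastic bar under uniaxial load, so epsilon_lateral = -nu·epsilon_axial.
Substitute:
  epsilon_lateral = -(0.322 × 0.00153)
  epsilon_lateral = -0.0004927
Final answer: epsilon_lateral = -0.0004927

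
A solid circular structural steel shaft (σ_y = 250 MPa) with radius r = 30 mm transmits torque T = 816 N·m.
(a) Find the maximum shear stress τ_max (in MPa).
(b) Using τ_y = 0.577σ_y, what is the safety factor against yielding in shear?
(a) For a solid circular shaft, τ_max = T·r/J with J = π·r^4/2, i.e. τ_max = 2·T / (π·r^3). Convert r = 30 mm = 0.03 m.
  τ_max = (2 × 816) / (π × 0.03^3) = 1.924 × 10⁷ Pa = 19.24 MPa
(b) τ_y = 0.577 × 250 = 144.25 MPa
  SF = τ_y/τ_max = 144.25 / 19.24 = 7.497
Final answer: (a) τ_max = 19.24 MPa, (b) SF = 7.497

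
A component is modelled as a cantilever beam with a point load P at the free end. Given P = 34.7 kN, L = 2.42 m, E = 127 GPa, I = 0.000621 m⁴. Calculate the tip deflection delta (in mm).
Model: a cantilever beam with a point load P at the free end, so delta = (P·L^3) / (3·E·I).
Convert to SI units:
  P = 34.7 kN = 34700 N
  E = 127 GPa = 1.27 × 10¹¹ Pa
Substitute:
  delta = (34700 × 2.42^3) / (3 × (1.27 × 10¹¹) × 0.000621)
  delta = 0.002079 m
Convert: delta = 0.002079 m = 2.079 mm
Final answer: delta = 2.079 mm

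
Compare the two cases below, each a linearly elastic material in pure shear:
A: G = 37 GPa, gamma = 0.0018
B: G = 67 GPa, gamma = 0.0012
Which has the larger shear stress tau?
Model: a linearly elastic material in pure shear, so tau = G·gamma (SI units).
  A: tau = (3.7 × 10¹⁰) × 0.0018 = 6.66 × 10⁷ Pa = 66.6 MPa
  B: tau = (6.7 × 10¹⁰) × 0.0012 = 8.04 × 10⁷ Pa = 80.4 MPa
80.4 MPa > 66.6 MPa, so B is larger.
Final answer: B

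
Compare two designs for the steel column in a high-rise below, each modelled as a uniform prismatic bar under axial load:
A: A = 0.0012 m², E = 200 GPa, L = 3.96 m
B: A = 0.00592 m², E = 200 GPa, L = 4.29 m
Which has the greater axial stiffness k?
Model: a uniform prismatic bar under axial load, so k = (A·E) / L (SI units).
  A: k = (0.0012 × (2 × 10¹¹)) / 3.96 = 6.061 × 10⁷ N/m = 60.61 MN/m
  B: k = (0.00592 × (2 × 10¹¹)) / 4.29 = 2.76 × 10⁸ N/m = 276 MN/m
276 MN/m > 60.61 MN/m, so B is larger.
Final answer: B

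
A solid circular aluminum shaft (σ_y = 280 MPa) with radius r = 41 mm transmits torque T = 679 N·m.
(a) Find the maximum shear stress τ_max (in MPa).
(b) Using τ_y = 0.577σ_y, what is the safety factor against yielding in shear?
(a) For a solid circular shaft, τ_max = T·r/J with J = π·r^4/2, i.e. τ_max = 2·T / (π·r^3). Convert r = 41 mm = 0.041 m.
  τ_max = (2 × 679) / (π × 0.041^3) = 6.272 × 10⁶ Pa = 6.272 MPa
(b) τ_y = 0.577 × 280 = 161.56 MPa
  SF = τ_y/τ_max = 161.56 / 6.272 = 25.76
Final answer: (a) τ_max = 6.272 MPa, (b) SF = 25.76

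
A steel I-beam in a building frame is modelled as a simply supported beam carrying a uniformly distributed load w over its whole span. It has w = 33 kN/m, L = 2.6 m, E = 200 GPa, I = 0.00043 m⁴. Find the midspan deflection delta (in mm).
Model: a simply supported beam carrying a uniformly distributed load w over its whole span, so delta = (5·w·L^4) / (384·E·I).
Convert to SI units:
  w = 33 kN/m = 33000 N/m
  E = 200 GPa = 2 × 10¹¹ Pa
Substitute:
  delta = (5 × 33000 × 2.6^4) / (384 × (2 × 10¹¹) × 0.00043)
  delta = 0.0002283 m
Convert: delta = 0.0002283 m = 0.2283 mm
Final answer: delta = 0.2283 mm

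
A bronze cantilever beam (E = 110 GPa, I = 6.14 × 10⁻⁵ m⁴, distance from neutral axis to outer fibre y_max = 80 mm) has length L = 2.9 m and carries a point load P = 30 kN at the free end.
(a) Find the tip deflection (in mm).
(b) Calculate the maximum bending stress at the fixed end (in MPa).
(a) Tip deflection of a cantilever with an end point load: δ = P·L^3 / (3·E·I). Convert P = 30 kN = 30000 N, E = 110 GPa = 1.1 × 10¹¹ Pa.
  δ = (30000 × 2.9^3) / (3 × (1.1 × 10¹¹) × (6.14 × 10⁻⁵)) = 0.03611 m = 36.11 mm
(b) Maximum bending moment at the fixed end: M = P·L = 30000 × 2.9 = 87000 N·m. Convert y_max = 80 mm = 0.08 m.
  σ = M·y_max / I = (87000 × 0.08) / (6.14 × 10⁻⁵) = 1.134 × 10⁸ Pa = 113.4 MPa
Final answer: (a) δ = 36.11 mm, (b) σ = 113.4 MPa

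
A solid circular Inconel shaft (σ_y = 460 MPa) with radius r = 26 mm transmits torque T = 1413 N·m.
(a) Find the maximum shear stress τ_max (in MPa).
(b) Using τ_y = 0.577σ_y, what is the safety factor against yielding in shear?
(a) For a solid circular shaft, τ_max = T·r/J with J = π·r^4/2, i.e. τ_max = 2·T / (π·r^3). Convert r = 26 mm = 0.026 m.
  τ_max = (2 × 1413) / (π × 0.026^3) = 5.118 × 10⁷ Pa = 51.18 MPa
(b) τ_y = 0.577 × 460 = 265.42 MPa
  SF = τ_y/τ_max = 265.42 / 51.18 = 5.186
Final answer: (a) τ_max = 51.18 MPa, (b) SF = 5.186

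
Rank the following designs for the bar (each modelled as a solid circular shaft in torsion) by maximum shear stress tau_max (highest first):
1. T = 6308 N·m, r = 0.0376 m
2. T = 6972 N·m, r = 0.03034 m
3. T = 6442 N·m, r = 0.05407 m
Model: a solid circular shaft in torsion, so tau_max = (2·T) / (π·r^3) (SI units).
  Case 1: tau_max = (2 × 6308) / (π × 0.0376^3) = 7.555 × 10⁷ Pa = 75.55 MPa
  Case 2: tau_max = (2 × 6972) / (π × 0.03034^3) = 1.589 × 10⁸ Pa = 158.9 MPa
  Case 3: tau_max = (2 × 6442) / (π × 0.05407^3) = 2.594 × 10⁷ Pa = 25.94 MPa
Ordering: 158.9 MPa (case 2) > 75.55 MPa (case 1) > 25.94 MPa (case 3)
Final answer: 2, 1, 3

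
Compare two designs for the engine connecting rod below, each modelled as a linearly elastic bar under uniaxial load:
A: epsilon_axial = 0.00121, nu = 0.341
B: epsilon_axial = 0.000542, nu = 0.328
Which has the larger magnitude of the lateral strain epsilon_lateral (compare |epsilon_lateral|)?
Model: a linearly elastic bar under uniaxial load, so epsilon_lateral = -nu·epsilon_axial (SI units).
  A: epsilon_lateral = -(0.341 × 0.00121) = -0.0004126
  B: epsilon_lateral = -(0.328 × 0.000542) = -0.0001778
|epsilon_lateral|: A = 0.0004126, B = 0.0001778, so A is larger in magnitude.
Final answer: A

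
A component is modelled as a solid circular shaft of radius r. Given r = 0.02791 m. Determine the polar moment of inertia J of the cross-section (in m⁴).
Model: a solid circular shaft of radius r, so J = (π·r^4) / 2.
Substitute:
  J = (π × 0.02791^4) / 2
  J = 9.531 × 10⁻⁷ m⁴
Final answer: J = 9.531 × 10⁻⁷ m⁴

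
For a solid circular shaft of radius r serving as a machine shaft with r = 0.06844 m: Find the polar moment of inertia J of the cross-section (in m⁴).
Model: a solid circular shaft of radius r, so J = (π·r^4) / 2.
Substitute:
  J = (π × 0.06844^4) / 2
  J = 3.446 × 10⁻⁵ m⁴
Final answer: J = 3.446 × 10⁻⁵ m⁴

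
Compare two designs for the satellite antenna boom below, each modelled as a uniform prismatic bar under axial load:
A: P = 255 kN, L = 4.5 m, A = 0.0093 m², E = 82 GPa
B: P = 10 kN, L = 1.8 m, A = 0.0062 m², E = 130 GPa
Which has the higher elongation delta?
Model: a uniform prismatic bar under axial load, so delta = (P·L) / (A·E) (SI units).
  A: delta = (255000 × 4.5) / (0.0093 × (8.2 × 10¹⁰)) = 0.001505 m = 1.505 mm
  B: delta = (10000 × 1.8) / (0.0062 × (1.3 × 10¹¹)) = 2.233 × 10⁻⁵ m = 0.02233 mm
1.505 mm > 0.02233 mm, so A is larger.
Final answer: A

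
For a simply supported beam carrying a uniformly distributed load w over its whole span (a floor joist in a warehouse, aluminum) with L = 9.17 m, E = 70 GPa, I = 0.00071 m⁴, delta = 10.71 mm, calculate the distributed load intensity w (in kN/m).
Model: a simply supported beam carrying a uniformly distributed load w over its whole span, so delta = (5·w·L^4) / (384·E·I).
Solve for w: w = (384·delta·E·I) / (5·L^4).
Convert to SI units:
  E = 70 GPa = 7 × 10¹⁰ Pa
  delta = 10.71 mm = 0.01071 m
Substitute:
  w = (384 × 0.01071 × (7 × 10¹⁰) × 0.00071) / (5 × 9.17^4)
  w = 5781 N/m
Convert: w = 5781 N/m = 5.781 kN/m
Final answer: w = 5.781 kN/m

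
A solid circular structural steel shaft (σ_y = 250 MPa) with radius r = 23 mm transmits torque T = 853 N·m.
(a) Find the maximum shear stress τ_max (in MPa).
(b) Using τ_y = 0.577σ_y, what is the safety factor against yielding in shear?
(a) For a solid circular shaft, τ_max = T·r/J with J = π·r^4/2, i.e. τ_max = 2·T / (π·r^3). Convert r = 23 mm = 0.023 m.
  τ_max = (2 × 853) / (π × 0.023^3) = 4.463 × 10⁷ Pa = 44.63 MPa
(b) τ_y = 0.577 × 250 = 144.25 MPa
  SF = τ_y/τ_max = 144.25 / 44.63 = 3.232
Final answer: (a) τ_max = 44.63 MPa, (b) SF = 3.232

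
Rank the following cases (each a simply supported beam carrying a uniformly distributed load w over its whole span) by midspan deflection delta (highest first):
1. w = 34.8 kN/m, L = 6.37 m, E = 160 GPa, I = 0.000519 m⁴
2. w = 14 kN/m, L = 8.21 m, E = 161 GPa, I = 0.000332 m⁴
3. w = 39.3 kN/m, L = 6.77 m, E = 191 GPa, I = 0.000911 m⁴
Model: a simply supported beam carrying a uniformly distributed load w over its whole span, so delta = (5·w·L^4) / (384·E·I) (SI units).
  Case 1: delta = (5 × 34800 × 6.37^4) / (384 × (1.6 × 10¹¹) × 0.000519) = 0.008984 m = 8.984 mm
  Case 2: delta = (5 × 14000 × 8.21^4) / (384 × (1.61 × 10¹¹) × 0.000332) = 0.01549 m = 15.49 mm
  Case 3: delta = (5 × 39300 × 6.77^4) / (384 × (1.91 × 10¹¹) × 0.000911) = 0.006178 m = 6.178 mm
Ordering: 15.49 mm (case 2) > 8.984 mm (case 1) > 6.178 mm (case 3)
Final answer: 2, 1, 3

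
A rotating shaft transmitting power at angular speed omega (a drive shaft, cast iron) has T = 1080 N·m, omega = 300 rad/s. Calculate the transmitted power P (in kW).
Model: a rotating shaft transmitting power at angular speed omega, so P = T·omega.
Substitute:
  P = 1080 × 300
  P = 324000 W
Convert: P = 324000 W = 324 kW
Final answer: P = 324 kW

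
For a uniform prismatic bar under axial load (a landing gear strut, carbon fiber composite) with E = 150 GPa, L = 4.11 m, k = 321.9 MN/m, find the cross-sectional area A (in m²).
Model: a uniform prismatic bar under axial load, so k = (A·E) / L.
Solve for A: A = (k·L) / E.
Convert to SI units:
  E = 150 GPa = 1.5 × 10¹¹ Pa
  k = 321.9 MN/m = 3.219 × 10⁸ N/m
Substitute:
  A = ((3.219 × 10⁸) × 4.11) / (1.5 × 10¹¹)
  A = 0.00882 m²
Final answer: A = 0.00882 m²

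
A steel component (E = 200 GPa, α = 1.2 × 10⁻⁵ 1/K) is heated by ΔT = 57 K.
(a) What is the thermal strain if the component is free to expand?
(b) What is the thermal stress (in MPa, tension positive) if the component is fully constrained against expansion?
(a) Free thermal strain ε_th = α·ΔT = (1.2 × 10⁻⁵) × 57 = 0.000684
(b) Fully constrained, the expansion is suppressed, so σ = -E·α·ΔT. Convert E = 200 GPa = 2 × 10¹¹ Pa.
  σ = -(2 × 10¹¹) × (1.2 × 10⁻⁵) × 57 = -1.368 × 10⁸ Pa = -136.8 MPa (compressive)
Final answer: (a) ε_th = 0.000684, (b) σ = -136.8 MPa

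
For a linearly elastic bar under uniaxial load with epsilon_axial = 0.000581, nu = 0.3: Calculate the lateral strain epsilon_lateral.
Model: a linearly elastic bar under uniaxial load, so epsilon_lateral = -nu·epsilon_axial.
Substitute:
  epsilon_lateral = -(0.3 × 0.000581)
  epsilon_lateral = -0.0001743
Final answer: epsilon_lateral = -0.0001743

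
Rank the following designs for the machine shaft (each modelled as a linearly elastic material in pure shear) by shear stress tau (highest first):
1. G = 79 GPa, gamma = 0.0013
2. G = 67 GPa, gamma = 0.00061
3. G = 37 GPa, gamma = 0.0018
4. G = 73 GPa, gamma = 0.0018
Model: a linearly elastic material in pure shear, so tau = G·gamma (SI units).
  Case 1: tau = (7.9 × 10¹⁰) × 0.0013 = 1.027 × 10⁸ Pa = 102.7 MPa
  Case 2: tau = (6.7 × 10¹⁰) × 0.00061 = 4.087 × 10⁷ Pa = 40.87 MPa
  Case 3: tau = (3.7 × 10¹⁰) × 0.0018 = 6.66 × 10⁷ Pa = 66.6 MPa
  Case 4: tau = (7.3 × 10¹⁰) × 0.0018 = 1.314 × 10⁸ Pa = 131.4 MPa
Ordering: 131.4 MPa (case 4) > 102.7 MPa (case 1) > 66.6 MPa (case 3) > 40.87 MPa (case 2)
Final answer: 4, 1, 3, 2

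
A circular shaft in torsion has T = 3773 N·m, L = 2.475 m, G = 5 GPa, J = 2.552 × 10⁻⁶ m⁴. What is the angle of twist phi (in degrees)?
Model: a circular shaft in torsion, so phi = (T·L) / (G·J).
Convert to SI units:
  G = 5 GPa = 5 × 10⁹ Pa
Substitute:
  phi = (3773 × 2.475) / ((5 × 10⁹) × (2.552 × 10⁻⁶))
  phi = 0.7318 rad
Convert to degrees: phi = 0.7318 × 180/π = 41.93°
Final answer: phi = 41.93°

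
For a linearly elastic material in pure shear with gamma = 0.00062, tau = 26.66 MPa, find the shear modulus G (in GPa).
Model: a linearly elastic material in pure shear, so tau = G·gamma.
Solve for G: G = tau / gamma.
Convert to SI units:
  tau = 26.66 MPa = 2.666 × 10⁷ Pa
Substitute:
  G = (2.666 × 10⁷) / 0.00062
  G = 4.3 × 10¹⁰ Pa
Convert: G = 4.3 × 10¹⁰ Pa = 43 GPa
Final answer: G = 43 GPa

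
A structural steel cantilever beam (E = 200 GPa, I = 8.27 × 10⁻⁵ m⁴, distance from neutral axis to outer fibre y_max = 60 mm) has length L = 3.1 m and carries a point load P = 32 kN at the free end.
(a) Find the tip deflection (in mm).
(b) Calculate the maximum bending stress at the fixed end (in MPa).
(a) Tip deflection of a cantilever with an end point load: δ = P·L^3 / (3·E·I). Convert P = 32 kN = 32000 N, E = 200 GPa = 2 × 10¹¹ Pa.
  δ = (32000 × 3.1^3) / (3 × (2 × 10¹¹) × (8.27 × 10⁻⁵)) = 0.01921 m = 19.21 mm
(b) Maximum bending moment at the fixed end: M = P·L = 32000 × 3.1 = 99200 N·m. Convert y_max = 60 mm = 0.06 m.
  σ = M·y_max / I = (99200 × 0.06) / (8.27 × 10⁻⁵) = 7.197 × 10⁷ Pa = 71.97 MPa
Final answer: (a) δ = 19.21 mm, (b) σ = 71.97 MPa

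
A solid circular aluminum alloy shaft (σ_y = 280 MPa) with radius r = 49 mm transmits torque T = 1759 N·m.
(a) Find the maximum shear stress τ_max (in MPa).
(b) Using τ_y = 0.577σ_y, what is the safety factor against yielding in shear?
(a) For a solid circular shaft, τ_max = T·r/J with J = π·r^4/2, i.e. τ_max = 2·T / (π·r^3). Convert r = 49 mm = 0.049 m.
  τ_max = (2 × 1759) / (π × 0.049^3) = 9.518 × 10⁶ Pa = 9.518 MPa
(b) τ_y = 0.577 × 280 = 161.56 MPa
  SF = τ_y/τ_max = 161.56 / 9.518 = 16.97
Final answer: (a) τ_max = 9.518 MPa, (b) SF = 16.97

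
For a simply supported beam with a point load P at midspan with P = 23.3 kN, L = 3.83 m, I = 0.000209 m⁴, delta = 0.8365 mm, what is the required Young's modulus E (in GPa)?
Model: a simply supported beam with a point load P at midspan, so delta = (P·L^3) / (48·E·I).
Solve for E: E = (P·L^3) / (48·delta·I).
Convert to SI units:
  P = 23.3 kN = 23300 N
  delta = 0.8365 mm = 0.0008365 m
Substitute:
  E = (23300 × 3.83^3) / (48 × 0.0008365 × 0.000209)
  E = 1.56 × 10¹¹ Pa
Convert: E = 1.56 × 10¹¹ Pa = 156 GPa
Final answer: E = 156 GPa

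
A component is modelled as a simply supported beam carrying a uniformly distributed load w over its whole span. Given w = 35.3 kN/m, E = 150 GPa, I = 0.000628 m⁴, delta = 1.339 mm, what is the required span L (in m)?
Model: a simply supported beam carrying a uniformly distributed load w over its whole span, so delta = (5·w·L^4) / (384·E·I).
Solve for L: L = ((384·delta·E·I) / (5·w))^(1/4).
Convert to SI units:
  w = 35.3 kN/m = 35300 N/m
  E = 150 GPa = 1.5 × 10¹¹ Pa
  delta = 1.339 mm = 0.001339 m
Substitute:
  L = ((384 × 0.001339 × (1.5 × 10¹¹) × 0.000628) / (5 × 35300))^(1/4)
  L = 4.07 m
Final answer: L = 4.07 m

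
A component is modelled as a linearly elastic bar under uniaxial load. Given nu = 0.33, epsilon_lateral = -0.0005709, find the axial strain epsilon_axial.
Model: a linearly elastic bar under uniaxial load, so epsilon_lateral = -nu·epsilon_axial.
Solve for epsilon_axial: epsilon_axial = -epsilon_lateral / nu.
Substitute:
  epsilon_axial = -(-0.0005709) / 0.33
  epsilon_axial = 0.00173
Final answer: epsilon_axial = 0.00173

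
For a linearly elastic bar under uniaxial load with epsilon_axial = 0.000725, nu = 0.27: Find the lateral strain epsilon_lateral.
Model: a linearly elastic bar under uniaxial load, so epsilon_lateral = -nu·epsilon_axial.
Substitute:
  epsilon_lateral = -(0.27 × 0.000725)
  epsilon_lateral = -0.0001957
Final answer: epsilon_lateral = -0.0001957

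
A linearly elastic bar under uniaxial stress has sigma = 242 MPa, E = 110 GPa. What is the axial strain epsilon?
Model: a linearly elastic bar under uniaxial stress, so epsilon = sigma / E.
Convert to SI units:
  sigma = 242 MPa = 2.42 × 10⁸ Pa
  E = 110 GPa = 1.1 × 10¹¹ Pa
Substitute:
  epsilon = (2.42 × 10⁸) / (1.1 × 10¹¹)
  epsilon = 0.0022
Final answer: epsilon = 0.0022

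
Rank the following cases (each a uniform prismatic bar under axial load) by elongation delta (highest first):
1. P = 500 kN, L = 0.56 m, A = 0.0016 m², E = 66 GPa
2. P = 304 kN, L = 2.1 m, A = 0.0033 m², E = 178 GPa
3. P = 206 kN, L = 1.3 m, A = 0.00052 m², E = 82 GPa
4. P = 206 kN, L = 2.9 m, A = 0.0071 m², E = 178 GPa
Model: a uniform prismatic bar under axial load, so delta = (P·L) / (A·E) (SI units).
  Case 1: delta = (500000 × 0.56) / (0.0016 × (6.6 × 10¹⁰)) = 0.002652 m = 2.652 mm
  Case 2: delta = (304000 × 2.1) / (0.0033 × (1.78 × 10¹¹)) = 0.001087 m = 1.087 mm
  Case 3: delta = (206000 × 1.3) / (0.00052 × (8.2 × 10¹⁰)) = 0.00628 m = 6.28 mm
  Case 4: delta = (206000 × 2.9) / (0.0071 × (1.78 × 10¹¹)) = 0.0004727 m = 0.4727 mm
Ordering: 6.28 mm (case 3) > 2.652 mm (case 1) > 1.087 mm (case 2) > 0.4727 mm (case 4)
Final answer: 3, 1, 2, 4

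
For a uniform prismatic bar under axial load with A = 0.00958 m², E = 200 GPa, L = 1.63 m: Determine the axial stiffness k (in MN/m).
Model: a uniform prismatic bar under axial load, so k = (A·E) / L.
Convert to SI units:
  E = 200 GPa = 2 × 10¹¹ Pa
Substitute:
  k = (0.00958 × (2 × 10¹¹)) / 1.63
  k = 1.175 × 10⁹ N/m
Convert: k = 1.175 × 10⁹ N/m = 1175 MN/m
Final answer: k = 1175 MN/m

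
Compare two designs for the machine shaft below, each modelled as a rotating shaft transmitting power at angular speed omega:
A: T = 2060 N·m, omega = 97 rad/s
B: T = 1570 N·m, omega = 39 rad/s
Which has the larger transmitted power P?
Model: a rotating shaft transmitting power at angular speed omega, so P = T·omega (SI units).
  A: P = 2060 × 97 = 199800 W = 199.8 kW
  B: P = 1570 × 39 = 61230 W = 61.23 kW
199.8 kW > 61.23 kW, so A is larger.
Final answer: A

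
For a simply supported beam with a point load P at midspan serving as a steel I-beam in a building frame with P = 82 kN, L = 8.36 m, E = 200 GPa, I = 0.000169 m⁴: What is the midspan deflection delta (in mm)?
Model: a simply supported beam with a point load P at midspan, so delta = (P·L^3) / (48·E·I).
Convert to SI units:
  P = 82 kN = 82000 N
  E = 200 GPa = 2 × 10¹¹ Pa
Substitute:
  delta = (82000 × 8.36^3) / (48 × (2 × 10¹¹) × 0.000169)
  delta = 0.02953 m
Convert: delta = 0.02953 m = 29.53 mm
Final answer: delta = 29.53 mm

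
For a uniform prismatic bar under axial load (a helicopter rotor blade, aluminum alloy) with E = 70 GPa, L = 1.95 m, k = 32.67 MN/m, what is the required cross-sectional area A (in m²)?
Model: a uniform prismatic bar under axial load, so k = (A·E) / L.
Solve for A: A = (k·L) / E.
Convert to SI units:
  E = 70 GPa = 7 × 10¹⁰ Pa
  k = 32.67 MN/m = 3.267 × 10⁷ N/m
Substitute:
  A = ((3.267 × 10⁷) × 1.95) / (7 × 10¹⁰)
  A = 0.0009101 m²
Final answer: A = 0.0009101 m²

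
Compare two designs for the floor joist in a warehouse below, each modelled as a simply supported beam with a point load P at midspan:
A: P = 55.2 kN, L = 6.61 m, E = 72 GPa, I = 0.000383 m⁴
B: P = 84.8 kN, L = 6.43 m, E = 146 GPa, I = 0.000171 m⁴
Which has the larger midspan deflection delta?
Model: a simply supported beam with a point load P at midspan, so delta = (P·L^3) / (48·E·I) (SI units).
  A: delta = (55200 × 6.61^3) / (48 × (7.2 × 10¹⁰) × 0.000383) = 0.01204 m = 12.04 mm
  B: delta = (84800 × 6.43^3) / (48 × (1.46 × 10¹¹) × 0.000171) = 0.01881 m = 18.81 mm
18.81 mm > 12.04 mm, so B is larger.
Final answer: B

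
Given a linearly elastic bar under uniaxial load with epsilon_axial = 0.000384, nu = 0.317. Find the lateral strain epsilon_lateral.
Model: a linearly elastic bar under uniaxial load, so epsilon_lateral = -nu·epsilon_axial.
Substitute:
  epsilon_lateral = -(0.317 × 0.000384)
  epsilon_lateral = -0.0001217
Final answer: epsilon_lateral = -0.0001217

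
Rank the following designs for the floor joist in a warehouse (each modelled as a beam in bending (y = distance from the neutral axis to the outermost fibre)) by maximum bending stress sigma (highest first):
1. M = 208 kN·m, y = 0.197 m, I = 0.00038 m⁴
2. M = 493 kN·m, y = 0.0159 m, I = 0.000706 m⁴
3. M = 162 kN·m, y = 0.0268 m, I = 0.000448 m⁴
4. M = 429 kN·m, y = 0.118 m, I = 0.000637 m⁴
Model: a beam in bending (y = distance from the neutral axis to the outermost fibre), so sigma = (M·y) / I (SI units).
  Case 1: sigma = (208000 × 0.197) / 0.00038 = 1.078 × 10⁸ Pa = 107.8 MPa
  Case 2: sigma = (493000 × 0.0159) / 0.000706 = 1.11 × 10⁷ Pa = 11.1 MPa
  Case 3: sigma = (162000 × 0.0268) / 0.000448 = 9.691 × 10⁶ Pa = 9.691 MPa
  Case 4: sigma = (429000 × 0.118) / 0.000637 = 7.947 × 10⁷ Pa = 79.47 MPa
Ordering: 107.8 MPa (case 1) > 79.47 MPa (case 4) > 11.1 MPa (case 2) > 9.691 MPa (case 3)
Final answer: 1, 4, 2, 3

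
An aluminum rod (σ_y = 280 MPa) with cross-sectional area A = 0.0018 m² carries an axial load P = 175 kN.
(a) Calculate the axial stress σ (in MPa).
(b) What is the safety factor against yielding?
(a) Axial stress σ = P/A. Convert P = 175 kN = 175000 N.
  σ = 175000 / 0.0018 = 9.722 × 10⁷ Pa = 97.22 MPa
(b) Safety factor SF = σ_y/σ = 280 / 97.22 = 2.88
Final answer: (a) σ = 97.22 MPa, (b) SF = 2.88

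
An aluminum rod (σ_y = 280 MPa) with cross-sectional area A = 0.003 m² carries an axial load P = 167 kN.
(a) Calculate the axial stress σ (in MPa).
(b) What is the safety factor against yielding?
(a) Axial stress σ = P/A. Convert P = 167 kN = 167000 N.
  σ = 167000 / 0.003 = 5.567 × 10⁷ Pa = 55.67 MPa
(b) Safety factor SF = σ_y/σ = 280 / 55.67 = 5.03
Final answer: (a) σ = 55.67 MPa, (b) SF = 5.03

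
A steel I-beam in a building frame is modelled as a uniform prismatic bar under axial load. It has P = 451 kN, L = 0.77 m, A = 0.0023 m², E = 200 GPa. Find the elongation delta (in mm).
Model: a uniform prismatic bar under axial load, so delta = (P·L) / (A·E).
Convert to SI units:
  P = 451 kN = 451000 N
  E = 200 GPa = 2 × 10¹¹ Pa
Substitute:
  delta = (451000 × 0.77) / (0.0023 × (2 × 10¹¹))
  delta = 0.0007549 m
Convert: delta = 0.0007549 m = 0.7549 mm
Final answer: delta = 0.7549 mm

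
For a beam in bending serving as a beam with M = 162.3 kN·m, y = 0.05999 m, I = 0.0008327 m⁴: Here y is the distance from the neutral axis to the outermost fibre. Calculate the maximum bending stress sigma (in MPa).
Model: a beam in bending, so sigma = (M·y) / I.
Convert to SI units:
  M = 162.3 kN·m = 162300 N·m
Substitute:
  sigma = (162300 × 0.05999) / 0.0008327
  sigma = 1.169 × 10⁷ Pa
Convert: sigma = 1.169 × 10⁷ Pa = 11.69 MPa
Final answer: sigma = 11.69 MPa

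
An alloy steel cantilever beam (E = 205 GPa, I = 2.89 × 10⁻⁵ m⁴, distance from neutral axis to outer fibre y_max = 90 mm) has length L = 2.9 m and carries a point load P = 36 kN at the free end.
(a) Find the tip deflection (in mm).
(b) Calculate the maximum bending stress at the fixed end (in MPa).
(a) Tip deflection of a cantilever with an end point load: δ = P·L^3 / (3·E·I). Convert P = 36 kN = 36000 N, E = 205 GPa = 2.05 × 10¹¹ Pa.
  δ = (36000 × 2.9^3) / (3 × (2.05 × 10¹¹) × (2.89 × 10⁻⁵)) = 0.0494 m = 49.4 mm
(b) Maximum bending moment at the fixed end: M = P·L = 36000 × 2.9 = 104400 N·m. Convert y_max = 90 mm = 0.09 m.
  σ = M·y_max / I = (104400 × 0.09) / (2.89 × 10⁻⁵) = 3.251 × 10⁸ Pa = 325.1 MPa
Final answer: (a) δ = 49.4 mm, (b) σ = 325.1 MPa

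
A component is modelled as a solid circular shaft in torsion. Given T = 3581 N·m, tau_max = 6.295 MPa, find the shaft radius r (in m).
Model: a solid circular shaft in torsion, so tau_max = (2·T) / (π·r^3).
Solve for r: r = ((2·T) / (π·tau_max))^(1/3).
Convert to SI units:
  tau_max = 6.295 MPa = 6.295 × 10⁶ Pa
Substitute:
  r = ((2 × 3581) / (π × (6.295 × 10⁶)))^(1/3)
  r = 0.07128 m
Final answer: r = 0.07128 m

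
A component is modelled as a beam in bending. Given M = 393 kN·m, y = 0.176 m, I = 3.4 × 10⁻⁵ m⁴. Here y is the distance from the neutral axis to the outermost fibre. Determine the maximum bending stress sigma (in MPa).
Model: a beam in bending, so sigma = (M·y) / I.
Convert to SI units:
  M = 393 kN·m = 393000 N·m
Substitute:
  sigma = (393000 × 0.176) / (3.4 × 10⁻⁵)
  sigma = 2.034 × 10⁹ Pa
Convert: sigma = 2.034 × 10⁹ Pa = 2034 MPa
Final answer: sigma = 2034 MPa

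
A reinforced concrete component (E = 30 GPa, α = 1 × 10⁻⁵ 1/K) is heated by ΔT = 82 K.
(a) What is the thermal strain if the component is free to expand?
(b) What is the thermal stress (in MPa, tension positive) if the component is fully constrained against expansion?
(a) Free thermal strain ε_th = α·ΔT = (1 × 10⁻⁵) × 82 = 0.00082
(b) Fully constrained, the expansion is suppressed, so σ = -E·α·ΔT. Convert E = 30 GPa = 3 × 10¹⁰ Pa.
  σ = -(3 × 10¹⁰) × (1 × 10⁻⁵) × 82 = -2.46 × 10⁷ Pa = -24.6 MPa (compressive)
Final answer: (a) ε_th = 0.00082, (b) σ = -24.6 MPa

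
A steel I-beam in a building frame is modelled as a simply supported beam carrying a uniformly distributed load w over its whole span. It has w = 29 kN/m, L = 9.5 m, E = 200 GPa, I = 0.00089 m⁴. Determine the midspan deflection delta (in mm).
Model: a simply supported beam carrying a uniformly distributed load w over its whole span, so delta = (5·w·L^4) / (384·E·I).
Convert to SI units:
  w = 29 kN/m = 29000 N/m
  E = 200 GPa = 2 × 10¹¹ Pa
Substitute:
  delta = (5 × 29000 × 9.5^4) / (384 × (2 × 10¹¹) × 0.00089)
  delta = 0.01728 m
Convert: delta = 0.01728 m = 17.28 mm
Final answer: delta = 17.28 mm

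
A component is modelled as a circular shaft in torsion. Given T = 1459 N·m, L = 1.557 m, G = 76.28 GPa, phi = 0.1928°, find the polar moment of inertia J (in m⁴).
Model: a circular shaft in torsion, so phi = (T·L) / (G·J).
Solve for J: J = (T·L) / (phi·G).
Convert to SI units:
  G = 76.28 GPa = 7.628 × 10¹⁰ Pa
  phi = 0.1928° = 0.003365 rad
Substitute:
  J = (1459 × 1.557) / (0.003365 × (7.628 × 10¹⁰))
  J = 8.85 × 10⁻⁶ m⁴
Final answer: J = 8.85 × 10⁻⁶ m⁴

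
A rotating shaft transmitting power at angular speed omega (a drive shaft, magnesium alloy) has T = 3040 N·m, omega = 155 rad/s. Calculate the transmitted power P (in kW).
Model: a rotating shaft transmitting power at angular speed omega, so P = T·omega.
Substitute:
  P = 3040 × 155
  P = 471200 W
Convert: P = 471200 W = 471.2 kW
Final answer: P = 471.2 kW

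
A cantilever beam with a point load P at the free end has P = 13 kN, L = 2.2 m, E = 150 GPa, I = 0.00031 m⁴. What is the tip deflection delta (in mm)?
Model: a cantilever beam with a point load P at the free end, so delta = (P·L^3) / (3·E·I).
Convert to SI units:
  P = 13 kN = 13000 N
  E = 150 GPa = 1.5 × 10¹¹ Pa
Substitute:
  delta = (13000 × 2.2^3) / (3 × (1.5 × 10¹¹) × 0.00031)
  delta = 0.0009923 m
Convert: delta = 0.0009923 m = 0.9923 mm
Final answer: delta = 0.9923 mm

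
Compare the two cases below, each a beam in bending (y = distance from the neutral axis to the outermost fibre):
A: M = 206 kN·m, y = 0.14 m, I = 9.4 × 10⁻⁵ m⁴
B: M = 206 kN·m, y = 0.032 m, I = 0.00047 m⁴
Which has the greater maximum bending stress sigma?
Model: a beam in bending (y = distance from the neutral axis to the outermost fibre), so sigma = (M·y) / I (SI units).
  A: sigma = (206000 × 0.14) / (9.4 × 10⁻⁵) = 3.068 × 10⁸ Pa = 306.8 MPa
  B: sigma = (206000 × 0.032) / 0.00047 = 1.403 × 10⁷ Pa = 14.03 MPa
306.8 MPa > 14.03 MPa, so A is larger.
Final answer: A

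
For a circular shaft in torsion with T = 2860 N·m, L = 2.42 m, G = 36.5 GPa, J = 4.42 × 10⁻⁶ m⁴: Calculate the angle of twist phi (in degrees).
Model: a circular shaft in torsion, so phi = (T·L) / (G·J).
Convert to SI units:
  G = 36.5 GPa = 3.65 × 10¹⁰ Pa
Substitute:
  phi = (2860 × 2.42) / ((3.65 × 10¹⁰) × (4.42 × 10⁻⁶))
  phi = 0.0429 rad
Convert to degrees: phi = 0.0429 × 180/π = 2.458°
Final answer: phi = 2.458°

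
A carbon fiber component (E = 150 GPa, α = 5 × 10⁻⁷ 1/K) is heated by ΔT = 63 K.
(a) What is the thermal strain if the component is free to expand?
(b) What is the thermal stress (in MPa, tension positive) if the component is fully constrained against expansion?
(a) Free thermal strain ε_th = α·ΔT = (5 × 10⁻⁷) × 63 = 3.15 × 10⁻⁵
(b) Fully constrained, the expansion is suppressed, so σ = -E·α·ΔT. Convert E = 150 GPa = 1.5 × 10¹¹ Pa.
  σ = -(1.5 × 10¹¹) × (5 × 10⁻⁷) × 63 = -4.725 × 10⁶ Pa = -4.725 MPa (compressive)
Final answer: (a) ε_th = 3.15 × 10⁻⁵, (b) σ = -4.725 MPa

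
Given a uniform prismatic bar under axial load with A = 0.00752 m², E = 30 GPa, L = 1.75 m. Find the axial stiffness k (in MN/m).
Model: a uniform prismatic bar under axial load, so k = (A·E) / L.
Convert to SI units:
  E = 30 GPa = 3 × 10¹⁰ Pa
Substitute:
  k = (0.00752 × (3 × 10¹⁰)) / 1.75
  k = 1.289 × 10⁸ N/m
Convert: k = 1.289 × 10⁸ N/m = 128.9 MN/m
Final answer: k = 128.9 MN/m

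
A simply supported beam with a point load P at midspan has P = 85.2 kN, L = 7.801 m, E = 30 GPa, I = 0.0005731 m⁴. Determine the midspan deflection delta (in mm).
Model: a simply supported beam with a point load P at midspan, so delta = (P·L^3) / (48·E·I).
Convert to SI units:
  P = 85.2 kN = 85200 N
  E = 30 GPa = 3 × 10¹⁰ Pa
Substitute:
  delta = (85200 × 7.801^3) / (48 × (3 × 10¹⁰) × 0.0005731)
  delta = 0.04901 m
Convert: delta = 0.04901 m = 49.01 mm
Final answer: delta = 49.01 mm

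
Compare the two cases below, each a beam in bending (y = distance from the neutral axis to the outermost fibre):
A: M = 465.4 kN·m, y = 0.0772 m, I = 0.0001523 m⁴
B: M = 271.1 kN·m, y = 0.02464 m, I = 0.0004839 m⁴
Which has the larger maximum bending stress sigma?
Model: a beam in bending (y = distance from the neutral axis to the outermost fibre), so sigma = (M·y) / I (SI units).
  A: sigma = (465400 × 0.0772) / 0.0001523 = 2.359 × 10⁸ Pa = 235.9 MPa
  B: sigma = (271100 × 0.02464) / 0.0004839 = 1.38 × 10⁷ Pa = 13.8 MPa
235.9 MPa > 13.8 MPa, so A is larger.
Final answer: A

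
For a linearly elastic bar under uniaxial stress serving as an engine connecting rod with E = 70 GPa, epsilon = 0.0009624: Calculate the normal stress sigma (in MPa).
Model: a linearly elastic bar under uniaxial stress, so sigma = E·epsilon.
Convert to SI units:
  E = 70 GPa = 7 × 10¹⁰ Pa
Substitute:
  sigma = (7 × 10¹⁰) × 0.0009624
  sigma = 6.737 × 10⁷ Pa
Convert: sigma = 6.737 × 10⁷ Pa = 67.37 MPa
Final answer: sigma = 67.37 MPa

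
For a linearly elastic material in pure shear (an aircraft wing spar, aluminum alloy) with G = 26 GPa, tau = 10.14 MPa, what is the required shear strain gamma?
Model: a linearly elastic material in pure shear, so tau = G·gamma.
Solve for gamma: gamma = tau / G.
Convert to SI units:
  G = 26 GPa = 2.6 × 10¹⁰ Pa
  tau = 10.14 MPa = 1.014 × 10⁷ Pa
Substitute:
  gamma = (1.014 × 10⁷) / (2.6 × 10¹⁰)
  gamma = 0.00039
Final answer: gamma = 0.00039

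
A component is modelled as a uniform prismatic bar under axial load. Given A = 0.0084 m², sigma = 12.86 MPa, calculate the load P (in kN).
Model: a uniform prismatic bar under axial load, so sigma = P / A.
Solve for P: P = sigma·A.
Convert to SI units:
  sigma = 12.86 MPa = 1.286 × 10⁷ Pa
Substitute:
  P = (1.286 × 10⁷) × 0.0084
  P = 108000 N
Convert: P = 108000 N = 108 kN
Final answer: P = 108 kN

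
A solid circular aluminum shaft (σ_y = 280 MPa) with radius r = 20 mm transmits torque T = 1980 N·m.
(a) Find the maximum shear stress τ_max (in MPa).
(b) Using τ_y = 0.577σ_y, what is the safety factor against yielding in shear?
(a) For a solid circular shaft, τ_max = T·r/J with J = π·r^4/2, i.e. τ_max = 2·T / (π·r^3). Convert r = 20 mm = 0.02 m.
  τ_max = (2 × 1980) / (π × 0.02^3) = 1.576 × 10⁸ Pa = 157.6 MPa
(b) τ_y = 0.577 × 280 = 161.56 MPa
  SF = τ_y/τ_max = 161.56 / 157.6 = 1.025
Final answer: (a) τ_max = 157.6 MPa, (b) SF = 1.025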